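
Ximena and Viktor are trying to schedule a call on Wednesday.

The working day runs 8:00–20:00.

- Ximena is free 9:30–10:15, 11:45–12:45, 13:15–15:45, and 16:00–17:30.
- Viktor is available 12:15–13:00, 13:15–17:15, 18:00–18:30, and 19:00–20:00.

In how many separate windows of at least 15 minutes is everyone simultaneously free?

3

Ximena ∩ Viktor: 12:15–12:45, 13:15–15:45, 16:00–17:15.
Windows ≥ 15 min: 12:15–12:45, 13:15–15:45, 16:00–17:15.
That's 3 windows.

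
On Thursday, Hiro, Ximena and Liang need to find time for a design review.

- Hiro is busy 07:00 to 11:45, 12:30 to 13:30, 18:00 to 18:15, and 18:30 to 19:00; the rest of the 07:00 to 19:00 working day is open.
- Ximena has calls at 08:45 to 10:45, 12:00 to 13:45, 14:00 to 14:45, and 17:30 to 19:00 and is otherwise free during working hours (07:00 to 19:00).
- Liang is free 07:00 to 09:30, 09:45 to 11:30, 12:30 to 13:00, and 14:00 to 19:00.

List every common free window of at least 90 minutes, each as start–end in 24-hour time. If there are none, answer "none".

Hiro free within 07:00–19:00: 11:45–12:30, 13:30–18:00, 18:15–18:30.
Ximena free within 07:00–19:00: 07:00–08:45, 10:45–12:00, 13:45–14:00, 14:45–17:30.
Hiro ∩ Ximena: 11:45–12:00, 13:45–14:00, 14:45–17:30.
Hiro ∩ Ximena ∩ Liang: 14:45–17:30.
Windows ≥ 90 min: 14:45–17:30.

14:45–17:30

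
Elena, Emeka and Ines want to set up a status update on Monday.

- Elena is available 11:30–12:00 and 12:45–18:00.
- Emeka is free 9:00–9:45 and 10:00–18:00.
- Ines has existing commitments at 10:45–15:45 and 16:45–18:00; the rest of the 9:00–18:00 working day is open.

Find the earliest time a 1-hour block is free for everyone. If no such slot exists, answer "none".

15:45

Ines free within 09:00–18:00: 09:00–10:45, 15:45–16:45.
Elena ∩ Emeka: 11:30–12:00, 12:45–18:00.
Elena ∩ Emeka ∩ Ines: 15:45–16:45.
Windows ≥ 60 min: 15:45–16:45.
Earliest such window starts at 15:45.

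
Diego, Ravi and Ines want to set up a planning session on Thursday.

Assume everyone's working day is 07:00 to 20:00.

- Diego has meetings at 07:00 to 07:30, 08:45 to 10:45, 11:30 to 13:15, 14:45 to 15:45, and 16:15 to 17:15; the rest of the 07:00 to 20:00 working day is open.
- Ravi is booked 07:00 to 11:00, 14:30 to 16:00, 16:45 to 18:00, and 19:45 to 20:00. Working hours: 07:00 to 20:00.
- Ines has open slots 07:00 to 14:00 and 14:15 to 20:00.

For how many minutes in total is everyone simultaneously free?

Diego free within 07:00–20:00: 07:30–08:45, 10:45–11:30, 13:15–14:45, 15:45–16:15, 17:15–20:00.
Ravi free within 07:00–20:00: 11:00–14:30, 16:00–16:45, 18:00–19:45.
Diego ∩ Ravi: 11:00–11:30, 13:15–14:30, 16:00–16:15, 18:00–19:45.
Diego ∩ Ravi ∩ Ines: 11:00–11:30, 13:15–14:00, 14:15–14:30, 16:00–16:15, 18:00–19:45.
Total common minutes: 30 + 45 + 15 + 15 + 105 = 210.

210 minutes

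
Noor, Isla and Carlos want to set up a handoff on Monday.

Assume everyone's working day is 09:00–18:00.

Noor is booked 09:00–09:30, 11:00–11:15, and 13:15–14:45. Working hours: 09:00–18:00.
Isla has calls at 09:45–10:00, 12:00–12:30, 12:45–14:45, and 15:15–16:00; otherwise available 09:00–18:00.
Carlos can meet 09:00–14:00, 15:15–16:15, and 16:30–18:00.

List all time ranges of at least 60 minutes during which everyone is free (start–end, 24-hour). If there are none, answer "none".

Noor free within 09:00–18:00: 09:30–11:00, 11:15–13:15, 14:45–18:00.
Isla free within 09:00–18:00: 09:00–09:45, 10:00–12:00, 12:30–12:45, 14:45–15:15, 16:00–18:00.
Noor ∩ Isla: 09:30–09:45, 10:00–11:00, 11:15–12:00, 12:30–12:45, 14:45–15:15, 16:00–18:00.
Noor ∩ Isla ∩ Carlos: 09:30–09:45, 10:00–11:00, 11:15–12:00, 12:30–12:45, 16:00–16:15, 16:30–18:00.
Windows ≥ 60 min: 10:00–11:00, 16:30–18:00.

10:00–11:00, 16:30–18:00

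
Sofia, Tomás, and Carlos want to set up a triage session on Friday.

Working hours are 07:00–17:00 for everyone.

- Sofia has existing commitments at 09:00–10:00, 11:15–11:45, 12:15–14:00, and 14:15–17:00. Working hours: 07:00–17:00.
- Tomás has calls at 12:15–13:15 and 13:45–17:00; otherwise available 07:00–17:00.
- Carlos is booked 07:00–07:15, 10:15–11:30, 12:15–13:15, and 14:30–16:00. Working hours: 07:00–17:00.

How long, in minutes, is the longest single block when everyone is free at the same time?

105 minutes

Sofia free within 07:00–17:00: 07:00–09:00, 10:00–11:15, 11:45–12:15, 14:00–14:15.
Tomás free within 07:00–17:00: 07:00–12:15, 13:15–13:45.
Carlos free within 07:00–17:00: 07:15–10:15, 11:30–12:15, 13:15–14:30, 16:00–17:00.
Sofia ∩ Tomás: 07:00–09:00, 10:00–11:15, 11:45–12:15.
Sofia ∩ Tomás ∩ Carlos: 07:15–09:00, 10:00–10:15, 11:45–12:15.
Common window lengths: 105, 15, 30 min; longest is 105.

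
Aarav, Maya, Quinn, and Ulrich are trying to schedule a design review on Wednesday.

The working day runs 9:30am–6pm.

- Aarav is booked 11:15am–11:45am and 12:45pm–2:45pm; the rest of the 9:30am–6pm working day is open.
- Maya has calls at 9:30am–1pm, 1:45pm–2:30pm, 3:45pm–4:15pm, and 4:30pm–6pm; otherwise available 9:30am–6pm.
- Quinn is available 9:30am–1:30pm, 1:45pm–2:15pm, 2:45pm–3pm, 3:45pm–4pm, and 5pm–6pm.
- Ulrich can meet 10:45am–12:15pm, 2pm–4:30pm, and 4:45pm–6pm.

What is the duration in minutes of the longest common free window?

15 minutes

Aarav free within 09:30–18:00: 09:30–11:15, 11:45–12:45, 14:45–18:00.
Maya free within 09:30–18:00: 13:00–13:45, 14:30–15:45, 16:15–16:30.
Aarav ∩ Maya: 14:45–15:45, 16:15–16:30.
Aarav ∩ Maya ∩ Quinn: 14:45–15:00.
Aarav ∩ Maya ∩ Quinn ∩ Ulrich: 14:45–15:00.
Single common window of 15 minutes.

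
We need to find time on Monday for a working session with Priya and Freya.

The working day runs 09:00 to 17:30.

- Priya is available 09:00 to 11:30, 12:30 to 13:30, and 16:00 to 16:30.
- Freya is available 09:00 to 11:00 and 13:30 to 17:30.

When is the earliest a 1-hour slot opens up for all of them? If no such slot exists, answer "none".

09:00

Priya ∩ Freya: 09:00–11:00, 16:00–16:30.
Windows ≥ 60 min: 09:00–11:00.
Earliest such window starts at 09:00.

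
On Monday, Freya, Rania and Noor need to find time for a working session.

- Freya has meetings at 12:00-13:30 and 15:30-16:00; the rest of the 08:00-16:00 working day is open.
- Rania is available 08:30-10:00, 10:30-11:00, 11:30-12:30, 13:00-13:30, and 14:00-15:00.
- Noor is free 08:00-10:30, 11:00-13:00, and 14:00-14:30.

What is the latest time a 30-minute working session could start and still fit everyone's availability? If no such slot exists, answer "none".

14:00

Freya free within 08:00–16:00: 08:00–12:00, 13:30–15:30.
Freya ∩ Rania: 08:30–10:00, 10:30–11:00, 11:30–12:00, 14:00–15:00.
Freya ∩ Rania ∩ Noor: 08:30–10:00, 11:30–12:00, 14:00–14:30.
Windows ≥ 30 min: 08:30–10:00, 11:30–12:00, 14:00–14:30.
Latest start in the last window 14:00–14:30 is 14:30 − 30 min = 14:00.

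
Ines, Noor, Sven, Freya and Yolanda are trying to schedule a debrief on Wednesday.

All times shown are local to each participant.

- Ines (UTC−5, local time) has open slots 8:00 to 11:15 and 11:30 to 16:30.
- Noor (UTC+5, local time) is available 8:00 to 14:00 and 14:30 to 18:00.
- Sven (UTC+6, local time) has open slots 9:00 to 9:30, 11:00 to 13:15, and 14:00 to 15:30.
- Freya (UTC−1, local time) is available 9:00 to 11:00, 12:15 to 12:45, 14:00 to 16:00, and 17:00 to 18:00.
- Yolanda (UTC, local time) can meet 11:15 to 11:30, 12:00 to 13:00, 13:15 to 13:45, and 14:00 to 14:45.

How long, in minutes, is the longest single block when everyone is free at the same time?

Ines → UTC: 13:00–16:15, 16:30–21:30.
Noor → UTC: 03:00–09:00, 09:30–13:00.
Sven → UTC: 03:00–03:30, 05:00–07:15, 08:00–09:30.
Freya → UTC: 10:00–12:00, 13:15–13:45, 15:00–17:00, 18:00–19:00.
Yolanda → UTC: 11:15–11:30, 12:00–13:00, 13:15–13:45, 14:00–14:45.
Ines ∩ Noor: (none).
Ines ∩ Noor ∩ Sven: (none).
Ines ∩ Noor ∩ Sven ∩ Freya: (none).
Ines ∩ Noor ∩ Sven ∩ Freya ∩ Yolanda: (none).
No common window.

0 minutes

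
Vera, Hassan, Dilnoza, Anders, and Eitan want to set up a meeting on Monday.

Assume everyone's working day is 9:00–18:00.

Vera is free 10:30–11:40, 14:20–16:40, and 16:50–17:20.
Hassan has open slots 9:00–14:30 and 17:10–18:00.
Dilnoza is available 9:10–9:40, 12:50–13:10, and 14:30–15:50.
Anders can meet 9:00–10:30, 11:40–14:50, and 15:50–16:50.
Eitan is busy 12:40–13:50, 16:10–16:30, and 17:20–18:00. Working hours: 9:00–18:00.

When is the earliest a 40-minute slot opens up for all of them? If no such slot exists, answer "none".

Eitan free within 09:00–18:00: 09:00–12:40, 13:50–16:10, 16:30–17:20.
Vera ∩ Hassan: 10:30–11:40, 14:20–14:30, 17:10–17:20.
Vera ∩ Hassan ∩ Dilnoza: (none).
Vera ∩ Hassan ∩ Dilnoza ∩ Anders: (none).
Vera ∩ Hassan ∩ Dilnoza ∩ Anders ∩ Eitan: (none).
Windows ≥ 40 min: (none).

none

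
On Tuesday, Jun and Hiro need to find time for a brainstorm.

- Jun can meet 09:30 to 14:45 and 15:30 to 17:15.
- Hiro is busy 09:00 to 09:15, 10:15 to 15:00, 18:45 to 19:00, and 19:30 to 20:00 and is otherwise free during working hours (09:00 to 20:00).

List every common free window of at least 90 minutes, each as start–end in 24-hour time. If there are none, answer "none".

15:30–17:15

Hiro free within 09:00–20:00: 09:15–10:15, 15:00–18:45, 19:00–19:30.
Jun ∩ Hiro: 09:30–10:15, 15:30–17:15.
Windows ≥ 90 min: 15:30–17:15.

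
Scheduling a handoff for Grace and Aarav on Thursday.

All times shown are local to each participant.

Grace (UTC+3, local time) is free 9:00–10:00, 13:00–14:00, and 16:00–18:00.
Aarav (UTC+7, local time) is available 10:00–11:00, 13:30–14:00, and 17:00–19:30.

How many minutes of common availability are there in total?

Grace → UTC: 06:00–07:00, 10:00–11:00, 13:00–15:00.
Aarav → UTC: 03:00–04:00, 06:30–07:00, 10:00–12:30.
Grace ∩ Aarav: 06:30–07:00, 10:00–11:00.
Total common minutes: 30 + 60 = 90.

90 minutes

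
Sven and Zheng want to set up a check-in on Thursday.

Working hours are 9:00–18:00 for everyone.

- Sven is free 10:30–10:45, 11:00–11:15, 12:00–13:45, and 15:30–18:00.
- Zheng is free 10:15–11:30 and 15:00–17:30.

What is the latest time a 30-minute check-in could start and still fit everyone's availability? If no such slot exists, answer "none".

17:00

Sven ∩ Zheng: 10:30–10:45, 11:00–11:15, 15:30–17:30.
Windows ≥ 30 min: 15:30–17:30.
Latest start in the last window 15:30–17:30 is 17:30 − 30 min = 17:00.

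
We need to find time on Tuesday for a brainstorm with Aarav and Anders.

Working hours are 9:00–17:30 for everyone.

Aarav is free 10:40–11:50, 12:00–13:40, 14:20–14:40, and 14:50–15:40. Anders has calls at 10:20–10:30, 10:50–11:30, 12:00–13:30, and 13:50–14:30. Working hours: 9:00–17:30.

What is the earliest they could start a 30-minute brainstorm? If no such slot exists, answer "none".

14:50

Anders free within 09:00–17:30: 09:00–10:20, 10:30–10:50, 11:30–12:00, 13:30–13:50, 14:30–17:30.
Aarav ∩ Anders: 10:40–10:50, 11:30–11:50, 13:30–13:40, 14:30–14:40, 14:50–15:40.
Windows ≥ 30 min: 14:50–15:40.
Earliest such window starts at 14:50.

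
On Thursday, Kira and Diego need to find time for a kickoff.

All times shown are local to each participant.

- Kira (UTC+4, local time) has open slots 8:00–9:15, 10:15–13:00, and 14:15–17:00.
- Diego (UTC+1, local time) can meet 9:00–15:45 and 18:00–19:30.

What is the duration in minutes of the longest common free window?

165 minutes

Kira → UTC: 04:00–05:15, 06:15–09:00, 10:15–13:00.
Diego → UTC: 08:00–14:45, 17:00–18:30.
Kira ∩ Diego: 08:00–09:00, 10:15–13:00.
Common window lengths: 60, 165 min; longest is 165.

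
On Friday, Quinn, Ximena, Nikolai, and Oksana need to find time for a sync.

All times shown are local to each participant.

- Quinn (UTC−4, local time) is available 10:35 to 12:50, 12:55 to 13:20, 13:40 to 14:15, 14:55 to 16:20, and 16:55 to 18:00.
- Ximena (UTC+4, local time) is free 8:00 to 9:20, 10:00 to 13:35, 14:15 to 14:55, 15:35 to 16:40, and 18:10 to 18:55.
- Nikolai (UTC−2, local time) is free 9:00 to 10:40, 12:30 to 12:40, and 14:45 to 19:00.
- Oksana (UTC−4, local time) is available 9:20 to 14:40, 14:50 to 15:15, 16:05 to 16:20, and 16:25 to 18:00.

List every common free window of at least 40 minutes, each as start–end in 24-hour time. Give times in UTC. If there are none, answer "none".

none

Quinn → UTC: 14:35–16:50, 16:55–17:20, 17:40–18:15, 18:55–20:20, 20:55–22:00.
Ximena → UTC: 04:00–05:20, 06:00–09:35, 10:15–10:55, 11:35–12:40, 14:10–14:55.
Nikolai → UTC: 11:00–12:40, 14:30–14:40, 16:45–21:00.
Oksana → UTC: 13:20–18:40, 18:50–19:15, 20:05–20:20, 20:25–22:00.
Quinn ∩ Ximena: 14:35–14:55.
Quinn ∩ Ximena ∩ Nikolai: 14:35–14:40.
Quinn ∩ Ximena ∩ Nikolai ∩ Oksana: 14:35–14:40.
Windows ≥ 40 min: (none).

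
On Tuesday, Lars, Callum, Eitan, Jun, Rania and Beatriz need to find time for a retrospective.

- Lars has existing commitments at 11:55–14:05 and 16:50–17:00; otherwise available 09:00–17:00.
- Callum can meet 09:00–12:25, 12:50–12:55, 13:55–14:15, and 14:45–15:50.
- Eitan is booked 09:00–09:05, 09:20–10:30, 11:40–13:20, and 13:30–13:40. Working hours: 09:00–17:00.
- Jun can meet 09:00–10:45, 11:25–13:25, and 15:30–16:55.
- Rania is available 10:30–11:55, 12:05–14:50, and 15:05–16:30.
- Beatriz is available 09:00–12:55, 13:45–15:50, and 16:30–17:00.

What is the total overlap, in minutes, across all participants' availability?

50 minutes

Lars free within 09:00–17:00: 09:00–11:55, 14:05–16:50.
Eitan free within 09:00–17:00: 09:05–09:20, 10:30–11:40, 13:20–13:30, 13:40–17:00.
Lars ∩ Callum: 09:00–11:55, 14:05–14:15, 14:45–15:50.
Lars ∩ Callum ∩ Eitan: 09:05–09:20, 10:30–11:40, 14:05–14:15, 14:45–15:50.
Lars ∩ Callum ∩ Eitan ∩ Jun: 09:05–09:20, 10:30–10:45, 11:25–11:40, 15:30–15:50.
Lars ∩ Callum ∩ Eitan ∩ Jun ∩ Rania: 10:30–10:45, 11:25–11:40, 15:30–15:50.
Lars ∩ Callum ∩ Eitan ∩ Jun ∩ Rania ∩ Beatriz: 10:30–10:45, 11:25–11:40, 15:30–15:50.
Total common minutes: 15 + 15 + 20 = 50.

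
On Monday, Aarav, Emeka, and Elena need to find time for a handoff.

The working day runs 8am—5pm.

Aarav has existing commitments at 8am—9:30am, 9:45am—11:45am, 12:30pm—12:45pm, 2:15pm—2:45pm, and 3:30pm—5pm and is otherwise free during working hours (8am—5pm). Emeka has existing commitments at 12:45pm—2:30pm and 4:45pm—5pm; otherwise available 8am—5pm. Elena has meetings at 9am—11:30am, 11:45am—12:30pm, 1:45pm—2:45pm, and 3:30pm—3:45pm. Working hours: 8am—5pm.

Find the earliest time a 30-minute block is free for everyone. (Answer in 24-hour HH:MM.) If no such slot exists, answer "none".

Aarav free within 08:00–17:00: 09:30–09:45, 11:45–12:30, 12:45–14:15, 14:45–15:30.
Emeka free within 08:00–17:00: 08:00–12:45, 14:30–16:45.
Elena free within 08:00–17:00: 08:00–09:00, 11:30–11:45, 12:30–13:45, 14:45–15:30, 15:45–17:00.
Aarav ∩ Emeka: 09:30–09:45, 11:45–12:30, 14:45–15:30.
Aarav ∩ Emeka ∩ Elena: 14:45–15:30.
Windows ≥ 30 min: 14:45–15:30.
Earliest such window starts at 14:45.

14:45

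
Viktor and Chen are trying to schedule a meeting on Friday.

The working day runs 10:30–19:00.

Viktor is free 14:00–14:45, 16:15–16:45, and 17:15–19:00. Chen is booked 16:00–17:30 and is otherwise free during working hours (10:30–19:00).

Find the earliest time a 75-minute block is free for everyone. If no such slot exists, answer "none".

Chen free within 10:30–19:00: 10:30–16:00, 17:30–19:00.
Viktor ∩ Chen: 14:00–14:45, 17:30–19:00.
Windows ≥ 75 min: 17:30–19:00.
Earliest such window starts at 17:30.

17:30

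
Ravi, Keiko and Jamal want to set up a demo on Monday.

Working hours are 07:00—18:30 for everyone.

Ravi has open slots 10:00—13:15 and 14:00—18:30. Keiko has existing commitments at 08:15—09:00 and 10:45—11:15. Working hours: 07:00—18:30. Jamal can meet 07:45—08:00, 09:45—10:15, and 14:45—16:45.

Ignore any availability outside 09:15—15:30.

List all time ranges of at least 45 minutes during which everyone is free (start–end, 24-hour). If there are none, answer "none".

14:45–15:30

Keiko free within 07:00–18:30: 07:00–08:15, 09:00–10:45, 11:15–18:30.
Ravi ∩ Keiko: 10:00–10:45, 11:15–13:15, 14:00–18:30.
Ravi ∩ Keiko ∩ Jamal: 10:00–10:15, 14:45–16:45.
Restricted to 09:15–15:30: 10:00–10:15, 14:45–15:30.
Windows ≥ 45 min: 14:45–15:30.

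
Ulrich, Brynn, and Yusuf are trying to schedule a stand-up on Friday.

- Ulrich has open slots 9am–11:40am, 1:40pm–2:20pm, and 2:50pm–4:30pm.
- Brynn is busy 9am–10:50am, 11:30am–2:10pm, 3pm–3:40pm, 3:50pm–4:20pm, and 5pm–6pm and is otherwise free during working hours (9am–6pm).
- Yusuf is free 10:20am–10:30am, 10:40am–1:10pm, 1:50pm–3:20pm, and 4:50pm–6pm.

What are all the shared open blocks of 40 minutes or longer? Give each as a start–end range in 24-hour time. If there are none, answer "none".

10:50–11:30

Brynn free within 09:00–18:00: 10:50–11:30, 14:10–15:00, 15:40–15:50, 16:20–17:00.
Ulrich ∩ Brynn: 10:50–11:30, 14:10–14:20, 14:50–15:00, 15:40–15:50, 16:20–16:30.
Ulrich ∩ Brynn ∩ Yusuf: 10:50–11:30, 14:10–14:20, 14:50–15:00.
Windows ≥ 40 min: 10:50–11:30.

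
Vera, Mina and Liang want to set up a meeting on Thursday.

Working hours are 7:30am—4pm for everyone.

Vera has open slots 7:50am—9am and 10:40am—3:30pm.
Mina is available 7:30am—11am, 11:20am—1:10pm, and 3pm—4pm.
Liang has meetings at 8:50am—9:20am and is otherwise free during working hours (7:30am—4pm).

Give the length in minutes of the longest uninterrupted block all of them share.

Liang free within 07:30–16:00: 07:30–08:50, 09:20–16:00.
Vera ∩ Mina: 07:50–09:00, 10:40–11:00, 11:20–13:10, 15:00–15:30.
Vera ∩ Mina ∩ Liang: 07:50–08:50, 10:40–11:00, 11:20–13:10, 15:00–15:30.
Common window lengths: 60, 20, 110, 30 min; longest is 110.

110 minutes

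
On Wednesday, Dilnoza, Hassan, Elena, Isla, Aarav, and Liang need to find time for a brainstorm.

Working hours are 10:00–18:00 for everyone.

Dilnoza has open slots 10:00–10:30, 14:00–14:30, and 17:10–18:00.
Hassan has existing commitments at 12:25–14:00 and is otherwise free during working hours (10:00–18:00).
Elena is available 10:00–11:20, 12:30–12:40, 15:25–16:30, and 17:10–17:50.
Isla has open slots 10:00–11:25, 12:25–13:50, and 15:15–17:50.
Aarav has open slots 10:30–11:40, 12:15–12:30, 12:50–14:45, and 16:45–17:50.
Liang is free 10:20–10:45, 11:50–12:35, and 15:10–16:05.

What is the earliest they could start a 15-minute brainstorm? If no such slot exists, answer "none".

none

Hassan free within 10:00–18:00: 10:00–12:25, 14:00–18:00.
Dilnoza ∩ Hassan: 10:00–10:30, 14:00–14:30, 17:10–18:00.
Dilnoza ∩ Hassan ∩ Elena: 10:00–10:30, 17:10–17:50.
Dilnoza ∩ Hassan ∩ Elena ∩ Isla: 10:00–10:30, 17:10–17:50.
Dilnoza ∩ Hassan ∩ Elena ∩ Isla ∩ Aarav: 17:10–17:50.
Dilnoza ∩ Hassan ∩ Elena ∩ Isla ∩ Aarav ∩ Liang: (none).
Windows ≥ 15 min: (none).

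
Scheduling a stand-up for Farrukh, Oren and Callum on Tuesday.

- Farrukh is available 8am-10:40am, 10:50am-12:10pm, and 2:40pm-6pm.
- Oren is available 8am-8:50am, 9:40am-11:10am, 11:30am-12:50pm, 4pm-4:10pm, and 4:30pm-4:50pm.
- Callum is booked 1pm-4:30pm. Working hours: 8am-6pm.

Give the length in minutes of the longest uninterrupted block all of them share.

Callum free within 08:00–18:00: 08:00–13:00, 16:30–18:00.
Farrukh ∩ Oren: 08:00–08:50, 09:40–10:40, 10:50–11:10, 11:30–12:10, 16:00–16:10, 16:30–16:50.
Farrukh ∩ Oren ∩ Callum: 08:00–08:50, 09:40–10:40, 10:50–11:10, 11:30–12:10, 16:30–16:50.
Common window lengths: 50, 60, 20, 40, 20 min; longest is 60.

60 minutes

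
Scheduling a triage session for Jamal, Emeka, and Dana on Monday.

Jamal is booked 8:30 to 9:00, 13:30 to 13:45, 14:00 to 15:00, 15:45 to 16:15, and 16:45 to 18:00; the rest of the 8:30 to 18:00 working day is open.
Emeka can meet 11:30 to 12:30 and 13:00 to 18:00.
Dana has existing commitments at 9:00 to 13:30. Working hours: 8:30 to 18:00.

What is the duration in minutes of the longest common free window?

45 minutes

Jamal free within 08:30–18:00: 09:00–13:30, 13:45–14:00, 15:00–15:45, 16:15–16:45.
Dana free within 08:30–18:00: 08:30–09:00, 13:30–18:00.
Jamal ∩ Emeka: 11:30–12:30, 13:00–13:30, 13:45–14:00, 15:00–15:45, 16:15–16:45.
Jamal ∩ Emeka ∩ Dana: 13:45–14:00, 15:00–15:45, 16:15–16:45.
Common window lengths: 15, 45, 30 min; longest is 45.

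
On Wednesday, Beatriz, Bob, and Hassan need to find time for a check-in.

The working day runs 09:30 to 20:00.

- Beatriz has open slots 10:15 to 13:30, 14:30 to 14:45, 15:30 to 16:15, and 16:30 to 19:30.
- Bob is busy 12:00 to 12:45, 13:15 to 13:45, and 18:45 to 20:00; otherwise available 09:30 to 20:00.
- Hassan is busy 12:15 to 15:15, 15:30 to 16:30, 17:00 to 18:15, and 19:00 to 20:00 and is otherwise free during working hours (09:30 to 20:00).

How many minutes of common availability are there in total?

Bob free within 09:30–20:00: 09:30–12:00, 12:45–13:15, 13:45–18:45.
Hassan free within 09:30–20:00: 09:30–12:15, 15:15–15:30, 16:30–17:00, 18:15–19:00.
Beatriz ∩ Bob: 10:15–12:00, 12:45–13:15, 14:30–14:45, 15:30–16:15, 16:30–18:45.
Beatriz ∩ Bob ∩ Hassan: 10:15–12:00, 16:30–17:00, 18:15–18:45.
Total common minutes: 105 + 30 + 30 = 165.

165 minutes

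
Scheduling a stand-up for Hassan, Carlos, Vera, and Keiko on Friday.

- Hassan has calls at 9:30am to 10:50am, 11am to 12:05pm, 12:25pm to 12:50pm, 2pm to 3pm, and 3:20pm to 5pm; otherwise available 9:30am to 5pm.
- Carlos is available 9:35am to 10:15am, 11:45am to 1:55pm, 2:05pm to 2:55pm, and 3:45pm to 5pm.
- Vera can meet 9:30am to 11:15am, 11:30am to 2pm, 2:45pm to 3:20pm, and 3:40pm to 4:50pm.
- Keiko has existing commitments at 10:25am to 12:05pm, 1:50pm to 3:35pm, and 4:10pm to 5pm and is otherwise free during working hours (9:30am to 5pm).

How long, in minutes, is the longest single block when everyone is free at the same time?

60 minutes

Hassan free within 09:30–17:00: 10:50–11:00, 12:05–12:25, 12:50–14:00, 15:00–15:20.
Keiko free within 09:30–17:00: 09:30–10:25, 12:05–13:50, 15:35–16:10.
Hassan ∩ Carlos: 12:05–12:25, 12:50–13:55.
Hassan ∩ Carlos ∩ Vera: 12:05–12:25, 12:50–13:55.
Hassan ∩ Carlos ∩ Vera ∩ Keiko: 12:05–12:25, 12:50–13:50.
Common window lengths: 20, 60 min; longest is 60.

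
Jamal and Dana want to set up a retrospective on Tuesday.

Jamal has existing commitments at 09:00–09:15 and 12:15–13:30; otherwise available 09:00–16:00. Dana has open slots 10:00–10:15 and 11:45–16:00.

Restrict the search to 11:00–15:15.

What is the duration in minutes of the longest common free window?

Jamal free within 09:00–16:00: 09:15–12:15, 13:30–16:00.
Jamal ∩ Dana: 10:00–10:15, 11:45–12:15, 13:30–16:00.
Restricted to 11:00–15:15: 11:45–12:15, 13:30–15:15.
Common window lengths: 30, 105 min; longest is 105.

105 minutes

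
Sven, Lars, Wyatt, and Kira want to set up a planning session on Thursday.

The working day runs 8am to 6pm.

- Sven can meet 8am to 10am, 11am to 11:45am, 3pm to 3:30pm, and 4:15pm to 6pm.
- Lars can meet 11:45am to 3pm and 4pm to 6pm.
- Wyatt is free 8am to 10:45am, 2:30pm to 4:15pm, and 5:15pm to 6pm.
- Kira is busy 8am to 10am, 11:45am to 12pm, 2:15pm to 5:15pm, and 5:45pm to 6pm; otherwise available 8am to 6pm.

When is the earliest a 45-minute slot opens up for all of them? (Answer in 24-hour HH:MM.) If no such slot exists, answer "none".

none

Kira free within 08:00–18:00: 10:00–11:45, 12:00–14:15, 17:15–17:45.
Sven ∩ Lars: 16:15–18:00.
Sven ∩ Lars ∩ Wyatt: 17:15–18:00.
Sven ∩ Lars ∩ Wyatt ∩ Kira: 17:15–17:45.
Windows ≥ 45 min: (none).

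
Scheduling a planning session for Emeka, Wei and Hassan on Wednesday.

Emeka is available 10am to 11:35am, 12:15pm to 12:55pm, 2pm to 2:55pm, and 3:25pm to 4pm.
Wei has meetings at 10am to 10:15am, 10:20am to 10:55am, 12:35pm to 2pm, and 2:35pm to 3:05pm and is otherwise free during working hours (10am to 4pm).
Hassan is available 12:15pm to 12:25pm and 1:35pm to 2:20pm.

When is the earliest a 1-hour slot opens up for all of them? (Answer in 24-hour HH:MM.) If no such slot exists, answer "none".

Wei free within 10:00–16:00: 10:15–10:20, 10:55–12:35, 14:00–14:35, 15:05–16:00.
Emeka ∩ Wei: 10:15–10:20, 10:55–11:35, 12:15–12:35, 14:00–14:35, 15:25–16:00.
Emeka ∩ Wei ∩ Hassan: 12:15–12:25, 14:00–14:20.
Windows ≥ 60 min: (none).

none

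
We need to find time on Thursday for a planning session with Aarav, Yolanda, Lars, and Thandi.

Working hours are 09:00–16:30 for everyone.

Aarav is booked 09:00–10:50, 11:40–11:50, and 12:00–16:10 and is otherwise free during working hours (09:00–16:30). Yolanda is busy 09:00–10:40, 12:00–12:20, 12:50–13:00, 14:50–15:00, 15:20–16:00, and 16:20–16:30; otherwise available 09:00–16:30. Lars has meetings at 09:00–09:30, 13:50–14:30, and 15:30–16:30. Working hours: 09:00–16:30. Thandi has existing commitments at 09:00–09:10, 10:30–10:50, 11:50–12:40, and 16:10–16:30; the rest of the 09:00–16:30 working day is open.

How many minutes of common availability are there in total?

50 minutes

Aarav free within 09:00–16:30: 10:50–11:40, 11:50–12:00, 16:10–16:30.
Yolanda free within 09:00–16:30: 10:40–12:00, 12:20–12:50, 13:00–14:50, 15:00–15:20, 16:00–16:20.
Lars free within 09:00–16:30: 09:30–13:50, 14:30–15:30.
Thandi free within 09:00–16:30: 09:10–10:30, 10:50–11:50, 12:40–16:10.
Aarav ∩ Yolanda: 10:50–11:40, 11:50–12:00, 16:10–16:20.
Aarav ∩ Yolanda ∩ Lars: 10:50–11:40, 11:50–12:00.
Aarav ∩ Yolanda ∩ Lars ∩ Thandi: 10:50–11:40.
Total common minutes: 50.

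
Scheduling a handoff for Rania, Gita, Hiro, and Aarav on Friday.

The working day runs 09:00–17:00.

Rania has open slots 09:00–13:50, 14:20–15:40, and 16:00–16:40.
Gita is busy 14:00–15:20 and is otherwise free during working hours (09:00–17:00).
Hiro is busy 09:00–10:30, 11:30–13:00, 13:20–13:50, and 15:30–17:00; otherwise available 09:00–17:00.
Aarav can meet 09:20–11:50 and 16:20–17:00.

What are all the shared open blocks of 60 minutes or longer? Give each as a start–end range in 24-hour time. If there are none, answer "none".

10:30–11:30

Gita free within 09:00–17:00: 09:00–14:00, 15:20–17:00.
Hiro free within 09:00–17:00: 10:30–11:30, 13:00–13:20, 13:50–15:30.
Rania ∩ Gita: 09:00–13:50, 15:20–15:40, 16:00–16:40.
Rania ∩ Gita ∩ Hiro: 10:30–11:30, 13:00–13:20, 15:20–15:30.
Rania ∩ Gita ∩ Hiro ∩ Aarav: 10:30–11:30.
Windows ≥ 60 min: 10:30–11:30.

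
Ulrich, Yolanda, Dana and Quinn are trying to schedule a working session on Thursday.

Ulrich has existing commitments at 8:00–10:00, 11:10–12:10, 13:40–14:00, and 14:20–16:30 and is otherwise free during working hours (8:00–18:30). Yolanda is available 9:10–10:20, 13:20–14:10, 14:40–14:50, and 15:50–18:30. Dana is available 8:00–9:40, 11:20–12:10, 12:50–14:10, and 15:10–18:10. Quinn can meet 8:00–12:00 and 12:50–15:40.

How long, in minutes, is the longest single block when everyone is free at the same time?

20 minutes

Ulrich free within 08:00–18:30: 10:00–11:10, 12:10–13:40, 14:00–14:20, 16:30–18:30.
Ulrich ∩ Yolanda: 10:00–10:20, 13:20–13:40, 14:00–14:10, 16:30–18:30.
Ulrich ∩ Yolanda ∩ Dana: 13:20–13:40, 14:00–14:10, 16:30–18:10.
Ulrich ∩ Yolanda ∩ Dana ∩ Quinn: 13:20–13:40, 14:00–14:10.
Common window lengths: 20, 10 min; longest is 20.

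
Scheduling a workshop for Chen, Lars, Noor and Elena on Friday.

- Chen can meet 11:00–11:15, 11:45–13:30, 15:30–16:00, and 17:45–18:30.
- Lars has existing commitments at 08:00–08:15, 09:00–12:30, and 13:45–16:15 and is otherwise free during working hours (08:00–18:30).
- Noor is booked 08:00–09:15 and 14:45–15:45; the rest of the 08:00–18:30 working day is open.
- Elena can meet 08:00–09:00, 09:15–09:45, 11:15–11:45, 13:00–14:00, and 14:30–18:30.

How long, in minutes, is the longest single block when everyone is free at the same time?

Lars free within 08:00–18:30: 08:15–09:00, 12:30–13:45, 16:15–18:30.
Noor free within 08:00–18:30: 09:15–14:45, 15:45–18:30.
Chen ∩ Lars: 12:30–13:30, 17:45–18:30.
Chen ∩ Lars ∩ Noor: 12:30–13:30, 17:45–18:30.
Chen ∩ Lars ∩ Noor ∩ Elena: 13:00–13:30, 17:45–18:30.
Common window lengths: 30, 45 min; longest is 45.

45 minutes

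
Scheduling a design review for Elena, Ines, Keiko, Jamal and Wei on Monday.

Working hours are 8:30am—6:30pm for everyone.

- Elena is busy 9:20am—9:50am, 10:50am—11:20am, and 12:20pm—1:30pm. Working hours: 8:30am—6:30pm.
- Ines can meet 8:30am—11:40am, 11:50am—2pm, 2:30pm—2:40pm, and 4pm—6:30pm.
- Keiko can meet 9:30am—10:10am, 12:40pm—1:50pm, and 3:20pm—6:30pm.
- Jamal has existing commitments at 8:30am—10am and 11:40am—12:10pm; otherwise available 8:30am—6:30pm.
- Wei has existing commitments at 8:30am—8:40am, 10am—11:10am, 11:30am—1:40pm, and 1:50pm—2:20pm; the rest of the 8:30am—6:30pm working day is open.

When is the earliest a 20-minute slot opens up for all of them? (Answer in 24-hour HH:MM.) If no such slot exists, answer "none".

Elena free within 08:30–18:30: 08:30–09:20, 09:50–10:50, 11:20–12:20, 13:30–18:30.
Jamal free within 08:30–18:30: 10:00–11:40, 12:10–18:30.
Wei free within 08:30–18:30: 08:40–10:00, 11:10–11:30, 13:40–13:50, 14:20–18:30.
Elena ∩ Ines: 08:30–09:20, 09:50–10:50, 11:20–11:40, 11:50–12:20, 13:30–14:00, 14:30–14:40, 16:00–18:30.
Elena ∩ Ines ∩ Keiko: 09:50–10:10, 13:30–13:50, 16:00–18:30.
Elena ∩ Ines ∩ Keiko ∩ Jamal: 10:00–10:10, 13:30–13:50, 16:00–18:30.
Elena ∩ Ines ∩ Keiko ∩ Jamal ∩ Wei: 13:40–13:50, 16:00–18:30.
Windows ≥ 20 min: 16:00–18:30.
Earliest such window starts at 16:00.

16:00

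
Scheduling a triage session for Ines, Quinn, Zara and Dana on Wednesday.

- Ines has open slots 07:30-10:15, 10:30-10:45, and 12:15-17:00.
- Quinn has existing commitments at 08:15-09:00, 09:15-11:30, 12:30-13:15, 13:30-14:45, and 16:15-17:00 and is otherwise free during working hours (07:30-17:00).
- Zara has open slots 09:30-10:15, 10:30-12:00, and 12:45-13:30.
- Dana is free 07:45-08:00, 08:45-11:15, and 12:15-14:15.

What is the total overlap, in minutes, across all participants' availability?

Quinn free within 07:30–17:00: 07:30–08:15, 09:00–09:15, 11:30–12:30, 13:15–13:30, 14:45–16:15.
Ines ∩ Quinn: 07:30–08:15, 09:00–09:15, 12:15–12:30, 13:15–13:30, 14:45–16:15.
Ines ∩ Quinn ∩ Zara: 13:15–13:30.
Ines ∩ Quinn ∩ Zara ∩ Dana: 13:15–13:30.
Total common minutes: 15.

15 minutes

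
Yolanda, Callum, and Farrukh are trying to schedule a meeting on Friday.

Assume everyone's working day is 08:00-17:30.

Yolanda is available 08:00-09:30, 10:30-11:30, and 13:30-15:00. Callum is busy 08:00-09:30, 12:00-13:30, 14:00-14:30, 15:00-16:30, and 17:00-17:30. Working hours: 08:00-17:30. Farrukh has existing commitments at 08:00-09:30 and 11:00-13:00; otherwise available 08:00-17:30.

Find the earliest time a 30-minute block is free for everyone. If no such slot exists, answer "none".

10:30

Callum free within 08:00–17:30: 09:30–12:00, 13:30–14:00, 14:30–15:00, 16:30–17:00.
Farrukh free within 08:00–17:30: 09:30–11:00, 13:00–17:30.
Yolanda ∩ Callum: 10:30–11:30, 13:30–14:00, 14:30–15:00.
Yolanda ∩ Callum ∩ Farrukh: 10:30–11:00, 13:30–14:00, 14:30–15:00.
Windows ≥ 30 min: 10:30–11:00, 13:30–14:00, 14:30–15:00.
Earliest such window starts at 10:30.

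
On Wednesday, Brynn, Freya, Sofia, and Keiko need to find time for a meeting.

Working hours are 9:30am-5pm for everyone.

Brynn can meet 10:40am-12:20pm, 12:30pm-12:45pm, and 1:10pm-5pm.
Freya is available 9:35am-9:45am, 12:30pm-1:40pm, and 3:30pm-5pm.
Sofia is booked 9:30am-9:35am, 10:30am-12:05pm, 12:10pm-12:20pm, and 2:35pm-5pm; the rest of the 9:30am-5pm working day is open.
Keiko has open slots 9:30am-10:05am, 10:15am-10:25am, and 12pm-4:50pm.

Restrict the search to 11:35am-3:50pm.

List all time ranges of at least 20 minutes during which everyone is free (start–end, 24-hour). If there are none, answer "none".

13:10–13:40

Sofia free within 09:30–17:00: 09:35–10:30, 12:05–12:10, 12:20–14:35.
Brynn ∩ Freya: 12:30–12:45, 13:10–13:40, 15:30–17:00.
Brynn ∩ Freya ∩ Sofia: 12:30–12:45, 13:10–13:40.
Brynn ∩ Freya ∩ Sofia ∩ Keiko: 12:30–12:45, 13:10–13:40.
Restricted to 11:35–15:50: 12:30–12:45, 13:10–13:40.
Windows ≥ 20 min: 13:10–13:40.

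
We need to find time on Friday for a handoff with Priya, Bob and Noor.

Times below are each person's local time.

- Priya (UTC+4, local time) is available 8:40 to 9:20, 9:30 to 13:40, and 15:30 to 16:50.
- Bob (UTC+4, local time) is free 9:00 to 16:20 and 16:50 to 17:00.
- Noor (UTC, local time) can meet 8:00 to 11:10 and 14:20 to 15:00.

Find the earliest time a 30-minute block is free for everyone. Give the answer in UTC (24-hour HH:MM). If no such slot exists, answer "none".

08:00

Priya → UTC: 04:40–05:20, 05:30–09:40, 11:30–12:50.
Bob → UTC: 05:00–12:20, 12:50–13:00.
Noor → UTC: 08:00–11:10, 14:20–15:00.
Priya ∩ Bob: 05:00–05:20, 05:30–09:40, 11:30–12:20.
Priya ∩ Bob ∩ Noor: 08:00–09:40.
Windows ≥ 30 min: 08:00–09:40.
Earliest such window starts at 08:00.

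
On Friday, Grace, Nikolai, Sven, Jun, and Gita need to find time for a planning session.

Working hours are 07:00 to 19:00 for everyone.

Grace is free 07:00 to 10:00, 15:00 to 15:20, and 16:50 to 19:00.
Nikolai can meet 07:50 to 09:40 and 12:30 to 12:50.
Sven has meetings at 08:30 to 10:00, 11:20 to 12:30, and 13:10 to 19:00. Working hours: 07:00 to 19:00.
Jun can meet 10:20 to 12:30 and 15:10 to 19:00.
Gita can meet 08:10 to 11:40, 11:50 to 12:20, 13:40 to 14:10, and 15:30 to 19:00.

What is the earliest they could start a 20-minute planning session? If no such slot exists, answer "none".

Sven free within 07:00–19:00: 07:00–08:30, 10:00–11:20, 12:30–13:10.
Grace ∩ Nikolai: 07:50–09:40.
Grace ∩ Nikolai ∩ Sven: 07:50–08:30.
Grace ∩ Nikolai ∩ Sven ∩ Jun: (none).
Grace ∩ Nikolai ∩ Sven ∩ Jun ∩ Gita: (none).
Windows ≥ 20 min: (none).

none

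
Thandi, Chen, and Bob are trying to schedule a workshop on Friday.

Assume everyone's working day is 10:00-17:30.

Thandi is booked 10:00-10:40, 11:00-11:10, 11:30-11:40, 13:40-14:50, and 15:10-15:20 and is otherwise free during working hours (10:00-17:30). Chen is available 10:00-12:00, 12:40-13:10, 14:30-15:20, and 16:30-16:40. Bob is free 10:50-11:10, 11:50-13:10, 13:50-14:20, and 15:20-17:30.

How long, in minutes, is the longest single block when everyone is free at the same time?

30 minutes

Thandi free within 10:00–17:30: 10:40–11:00, 11:10–11:30, 11:40–13:40, 14:50–15:10, 15:20–17:30.
Thandi ∩ Chen: 10:40–11:00, 11:10–11:30, 11:40–12:00, 12:40–13:10, 14:50–15:10, 16:30–16:40.
Thandi ∩ Chen ∩ Bob: 10:50–11:00, 11:50–12:00, 12:40–13:10, 16:30–16:40.
Common window lengths: 10, 10, 30, 10 min; longest is 30.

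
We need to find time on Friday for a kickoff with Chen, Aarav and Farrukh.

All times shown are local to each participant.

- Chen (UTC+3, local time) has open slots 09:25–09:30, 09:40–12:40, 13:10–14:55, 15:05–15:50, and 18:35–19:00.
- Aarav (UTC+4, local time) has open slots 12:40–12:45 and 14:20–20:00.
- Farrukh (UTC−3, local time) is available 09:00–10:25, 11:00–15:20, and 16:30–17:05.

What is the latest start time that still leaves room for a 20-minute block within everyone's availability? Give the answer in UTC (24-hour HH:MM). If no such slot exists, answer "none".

15:40

Chen → UTC: 06:25–06:30, 06:40–09:40, 10:10–11:55, 12:05–12:50, 15:35–16:00.
Aarav → UTC: 08:40–08:45, 10:20–16:00.
Farrukh → UTC: 12:00–13:25, 14:00–18:20, 19:30–20:05.
Chen ∩ Aarav: 08:40–08:45, 10:20–11:55, 12:05–12:50, 15:35–16:00.
Chen ∩ Aarav ∩ Farrukh: 12:05–12:50, 15:35–16:00.
Windows ≥ 20 min: 12:05–12:50, 15:35–16:00.
Latest start in the last window 15:35–16:00 is 16:00 − 20 min = 15:40.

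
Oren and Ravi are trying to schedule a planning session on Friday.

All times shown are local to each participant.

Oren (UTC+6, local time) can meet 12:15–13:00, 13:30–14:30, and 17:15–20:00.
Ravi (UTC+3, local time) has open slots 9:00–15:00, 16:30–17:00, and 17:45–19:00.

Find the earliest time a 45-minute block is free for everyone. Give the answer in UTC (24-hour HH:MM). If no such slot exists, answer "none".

06:15

Oren → UTC: 06:15–07:00, 07:30–08:30, 11:15–14:00.
Ravi → UTC: 06:00–12:00, 13:30–14:00, 14:45–16:00.
Oren ∩ Ravi: 06:15–07:00, 07:30–08:30, 11:15–12:00, 13:30–14:00.
Windows ≥ 45 min: 06:15–07:00, 07:30–08:30, 11:15–12:00.
Earliest such window starts at 06:15.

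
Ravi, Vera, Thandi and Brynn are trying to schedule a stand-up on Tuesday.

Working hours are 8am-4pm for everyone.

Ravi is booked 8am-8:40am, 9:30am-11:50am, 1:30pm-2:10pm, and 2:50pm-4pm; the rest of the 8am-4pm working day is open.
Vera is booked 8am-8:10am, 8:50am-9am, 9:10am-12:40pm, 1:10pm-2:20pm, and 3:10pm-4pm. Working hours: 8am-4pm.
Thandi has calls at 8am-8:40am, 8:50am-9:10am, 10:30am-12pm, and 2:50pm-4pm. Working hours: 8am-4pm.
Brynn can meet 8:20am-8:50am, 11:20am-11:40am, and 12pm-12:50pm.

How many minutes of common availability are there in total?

20 minutes

Ravi free within 08:00–16:00: 08:40–09:30, 11:50–13:30, 14:10–14:50.
Vera free within 08:00–16:00: 08:10–08:50, 09:00–09:10, 12:40–13:10, 14:20–15:10.
Thandi free within 08:00–16:00: 08:40–08:50, 09:10–10:30, 12:00–14:50.
Ravi ∩ Vera: 08:40–08:50, 09:00–09:10, 12:40–13:10, 14:20–14:50.
Ravi ∩ Vera ∩ Thandi: 08:40–08:50, 12:40–13:10, 14:20–14:50.
Ravi ∩ Vera ∩ Thandi ∩ Brynn: 08:40–08:50, 12:40–12:50.
Total common minutes: 10 + 10 = 20.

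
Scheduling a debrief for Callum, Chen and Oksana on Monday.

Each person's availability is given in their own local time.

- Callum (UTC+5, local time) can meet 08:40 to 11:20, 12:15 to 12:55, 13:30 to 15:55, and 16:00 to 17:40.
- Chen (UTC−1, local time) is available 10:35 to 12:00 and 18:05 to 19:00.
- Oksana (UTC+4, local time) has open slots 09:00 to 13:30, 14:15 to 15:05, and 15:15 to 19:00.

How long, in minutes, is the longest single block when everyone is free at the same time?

Callum → UTC: 03:40–06:20, 07:15–07:55, 08:30–10:55, 11:00–12:40.
Chen → UTC: 11:35–13:00, 19:05–20:00.
Oksana → UTC: 05:00–09:30, 10:15–11:05, 11:15–15:00.
Callum ∩ Chen: 11:35–12:40.
Callum ∩ Chen ∩ Oksana: 11:35–12:40.
Single common window of 65 minutes.

65 minutes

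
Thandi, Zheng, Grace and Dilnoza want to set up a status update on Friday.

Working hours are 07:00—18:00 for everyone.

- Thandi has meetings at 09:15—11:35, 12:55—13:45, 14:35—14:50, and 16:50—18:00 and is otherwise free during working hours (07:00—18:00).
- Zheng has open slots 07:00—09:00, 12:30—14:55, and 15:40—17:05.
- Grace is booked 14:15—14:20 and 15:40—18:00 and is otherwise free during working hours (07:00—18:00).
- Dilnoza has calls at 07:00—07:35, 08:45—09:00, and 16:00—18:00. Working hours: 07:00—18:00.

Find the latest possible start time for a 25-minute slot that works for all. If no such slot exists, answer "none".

Thandi free within 07:00–18:00: 07:00–09:15, 11:35–12:55, 13:45–14:35, 14:50–16:50.
Grace free within 07:00–18:00: 07:00–14:15, 14:20–15:40.
Dilnoza free within 07:00–18:00: 07:35–08:45, 09:00–16:00.
Thandi ∩ Zheng: 07:00–09:00, 12:30–12:55, 13:45–14:35, 14:50–14:55, 15:40–16:50.
Thandi ∩ Zheng ∩ Grace: 07:00–09:00, 12:30–12:55, 13:45–14:15, 14:20–14:35, 14:50–14:55.
Thandi ∩ Zheng ∩ Grace ∩ Dilnoza: 07:35–08:45, 12:30–12:55, 13:45–14:15, 14:20–14:35, 14:50–14:55.
Windows ≥ 25 min: 07:35–08:45, 12:30–12:55, 13:45–14:15.
Latest start in the last window 13:45–14:15 is 14:15 − 25 min = 13:50.

13:50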